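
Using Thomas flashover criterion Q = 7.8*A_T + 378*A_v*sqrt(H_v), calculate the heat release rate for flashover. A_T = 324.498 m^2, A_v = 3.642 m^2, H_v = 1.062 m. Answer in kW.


7.8*A_T = 2531.1
sqrt(H_v) = 1.0305
378*A_v*sqrt(H_v) = 1418.7
Q = 2531.1 + 1418.7 = 3949.8 kW

3949.8 kW


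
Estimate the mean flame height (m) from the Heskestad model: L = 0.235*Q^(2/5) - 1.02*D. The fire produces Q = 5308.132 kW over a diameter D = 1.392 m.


Q^(2/5) = 30.901
0.235 * Q^(2/5) = 7.2618
1.02 * D = 1.4198
L = 5.8420 m

5.8420 m


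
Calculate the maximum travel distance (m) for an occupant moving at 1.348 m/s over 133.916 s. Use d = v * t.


d = 1.348 * 133.916 = 180.52 m

180.52 m


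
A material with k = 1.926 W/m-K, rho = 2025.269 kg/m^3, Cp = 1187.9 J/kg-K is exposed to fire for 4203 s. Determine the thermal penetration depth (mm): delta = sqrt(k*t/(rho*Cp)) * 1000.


alpha = 1.926 / (2025.269 * 1187.9) = 8.0056e-07 m^2/s
alpha * t = 0.0033648
delta = sqrt(0.0033648) * 1000 = 58.006 mm

58.006 mm


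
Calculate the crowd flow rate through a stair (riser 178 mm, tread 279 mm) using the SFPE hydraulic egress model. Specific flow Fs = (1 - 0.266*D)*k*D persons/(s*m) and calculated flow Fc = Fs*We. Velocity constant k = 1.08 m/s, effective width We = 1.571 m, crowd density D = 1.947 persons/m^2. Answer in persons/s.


1 - 0.266*D = 1 - 0.266*1.947 = 0.48210
Fs = 0.48210 * 1.08 * 1.947 = 1.0137 persons/(s*m)
Fc = 1.0137 * 1.571 = 1.5926 persons/s

1.5926 persons/s


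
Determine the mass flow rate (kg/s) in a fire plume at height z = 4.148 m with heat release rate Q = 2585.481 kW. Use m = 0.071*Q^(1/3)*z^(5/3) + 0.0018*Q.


Q^(1/3) = 13.725
z^(5/3) = 10.709
First term = 0.071 * 13.725 * 10.709 = 10.435
Second term = 0.0018 * 2585.481 = 4.6539
m = 15.089 kg/s

15.089 kg/s


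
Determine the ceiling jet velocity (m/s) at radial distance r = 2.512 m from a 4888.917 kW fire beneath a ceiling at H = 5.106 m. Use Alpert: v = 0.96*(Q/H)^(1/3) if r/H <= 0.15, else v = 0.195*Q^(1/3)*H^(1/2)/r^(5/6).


r/H = 2.512 / 5.106 = 0.49197
r/H > 0.15, so v = 0.195*Q^(1/3)*H^(1/2)/r^(5/6)
Q^(1/3) = 16.972
H^(1/2) = 2.2596
r^(5/6) = 2.1545
v = 0.195 * 16.972 * 2.2596 / 2.1545 = 3.4711 m/s

3.4711 m/s


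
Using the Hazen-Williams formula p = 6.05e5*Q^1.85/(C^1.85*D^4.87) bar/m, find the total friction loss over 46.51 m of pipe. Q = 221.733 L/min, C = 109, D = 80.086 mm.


Q^1.85 = 21867
C^1.85 = 5878.1
D^4.87 = 1.8635e+09
p/m = 0.0012078 bar/m
p_total = 0.0012078 * 46.51 = 0.056173 bar

0.056173 bar


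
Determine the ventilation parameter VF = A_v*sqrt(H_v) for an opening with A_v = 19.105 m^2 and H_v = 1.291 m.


sqrt(H_v) = 1.1362
VF = 19.105 * 1.1362 = 21.708 m^(5/2)

21.708 m^(5/2)


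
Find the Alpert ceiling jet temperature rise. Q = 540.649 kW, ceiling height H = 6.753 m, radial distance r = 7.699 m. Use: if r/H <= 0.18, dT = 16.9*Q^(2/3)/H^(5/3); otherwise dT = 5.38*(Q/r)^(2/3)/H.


r/H = 7.699 / 6.753 = 1.1401
r/H > 0.18, so dT = 5.38*(Q/r)^(2/3)/H
Q/r = 70.223
(Q/r)^(2/3) = 17.021
dT = 5.38 * 17.021 / 6.753 = 13.560 K

13.560 K


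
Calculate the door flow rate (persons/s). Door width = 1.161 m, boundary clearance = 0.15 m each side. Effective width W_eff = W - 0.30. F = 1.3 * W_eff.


W_eff = 1.161 - 0.30 = 0.861 m
F = 1.3 * 0.861 = 1.1193 persons/s

1.1193 persons/s


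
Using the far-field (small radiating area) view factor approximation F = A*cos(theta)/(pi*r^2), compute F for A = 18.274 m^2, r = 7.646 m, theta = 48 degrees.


cos(48 deg) = 0.66913
pi*r^2 = 183.66
F = 18.274 * 0.66913 / 183.66 = 0.066577

0.066577


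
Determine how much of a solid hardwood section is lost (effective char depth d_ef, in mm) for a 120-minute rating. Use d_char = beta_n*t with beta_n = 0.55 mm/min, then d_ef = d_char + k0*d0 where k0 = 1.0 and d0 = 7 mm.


d_char = 0.55 * 120 = 66 mm
d_ef = 66 + 1.0*7 = 73 mm

73 mm


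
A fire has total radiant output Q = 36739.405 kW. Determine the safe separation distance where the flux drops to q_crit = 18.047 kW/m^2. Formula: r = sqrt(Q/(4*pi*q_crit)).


4*pi*q_crit = 226.79
Q/(4*pi*q_crit) = 162.00
r = sqrt(162.00) = 12.728 m

12.728 m


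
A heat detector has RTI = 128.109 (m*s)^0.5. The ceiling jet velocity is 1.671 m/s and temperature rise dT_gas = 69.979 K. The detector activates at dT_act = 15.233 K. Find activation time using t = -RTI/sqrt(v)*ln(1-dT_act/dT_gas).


dT_act/dT_gas = 0.21768
ln(1 - 0.21768) = -0.24549
t = -128.109 / sqrt(1.671) * -0.24549 = 24.329 s

24.329 s


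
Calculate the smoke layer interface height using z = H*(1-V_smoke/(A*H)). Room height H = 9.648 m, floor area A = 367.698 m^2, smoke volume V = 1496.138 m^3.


V/(A*H) = 0.42174
1 - 0.42174 = 0.57826
z = 9.648 * 0.57826 = 5.5791 m

5.5791 m


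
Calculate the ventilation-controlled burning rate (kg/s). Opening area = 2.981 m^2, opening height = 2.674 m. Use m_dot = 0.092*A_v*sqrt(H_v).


sqrt(H_v) = 1.6352
m_dot = 0.092 * 2.981 * 1.6352 = 0.44847 kg/s

0.44847 kg/s


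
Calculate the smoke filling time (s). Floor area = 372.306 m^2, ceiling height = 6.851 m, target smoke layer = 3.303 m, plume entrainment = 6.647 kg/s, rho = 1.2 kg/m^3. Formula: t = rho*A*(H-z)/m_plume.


H - z = 3.548 m
t = 1.2 * 372.306 * 3.548 / 6.647 = 238.47 s

238.47 s


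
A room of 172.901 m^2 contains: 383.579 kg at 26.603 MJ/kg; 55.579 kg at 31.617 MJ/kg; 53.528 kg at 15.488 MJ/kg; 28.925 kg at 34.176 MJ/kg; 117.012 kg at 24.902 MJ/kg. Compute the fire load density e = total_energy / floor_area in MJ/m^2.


Total energy = 383.579*26.603 + 55.579*31.617 + 53.528*15.488 + 28.925*34.176 + 117.012*24.902
= 10204.35 + 1757.241 + 829.0417 + 988.5408 + 2913.833
= 16693.01 MJ
e = 16693.01 / 172.901 = 96.547 MJ/m^2

96.547 MJ/m^2


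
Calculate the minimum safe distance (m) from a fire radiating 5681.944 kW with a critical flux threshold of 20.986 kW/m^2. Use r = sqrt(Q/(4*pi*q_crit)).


4*pi*q_crit = 263.72
Q/(4*pi*q_crit) = 21.546
r = sqrt(21.546) = 4.6417 m

4.6417 m


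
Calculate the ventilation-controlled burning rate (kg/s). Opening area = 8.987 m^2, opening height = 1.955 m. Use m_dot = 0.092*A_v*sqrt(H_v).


sqrt(H_v) = 1.3982
m_dot = 0.092 * 8.987 * 1.3982 = 1.1560 kg/s

1.1560 kg/s


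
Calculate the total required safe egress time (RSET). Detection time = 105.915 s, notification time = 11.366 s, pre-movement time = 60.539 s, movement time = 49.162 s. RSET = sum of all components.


Total = 105.915 + 11.366 + 60.539 + 49.162 = 226.982 s

226.982 s


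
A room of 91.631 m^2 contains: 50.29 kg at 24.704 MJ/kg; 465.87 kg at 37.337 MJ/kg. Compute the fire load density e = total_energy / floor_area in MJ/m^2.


Total energy = 50.29*24.704 + 465.87*37.337
= 1242.364 + 17394.19
= 18636.55 MJ
e = 18636.55 / 91.631 = 203.39 MJ/m^2

203.39 MJ/m^2


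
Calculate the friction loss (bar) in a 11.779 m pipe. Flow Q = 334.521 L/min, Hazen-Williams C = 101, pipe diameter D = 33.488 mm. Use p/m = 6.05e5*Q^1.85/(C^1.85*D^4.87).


Q^1.85 = 46793
C^1.85 = 5105.0
D^4.87 = 2.6682e+07
p/m = 0.20784 bar/m
p_total = 0.20784 * 11.779 = 2.4482 bar

2.4482 bar


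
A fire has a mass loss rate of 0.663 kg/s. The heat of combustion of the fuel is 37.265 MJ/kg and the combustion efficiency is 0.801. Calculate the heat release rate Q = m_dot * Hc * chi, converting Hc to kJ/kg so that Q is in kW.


Hc = 37.265 MJ/kg = 37.265 * 1000 kJ/kg = 37265 kJ/kg
Q = 0.663 kg/s * 37265 kJ/kg * 0.801 = 19790 kW

19790 kW


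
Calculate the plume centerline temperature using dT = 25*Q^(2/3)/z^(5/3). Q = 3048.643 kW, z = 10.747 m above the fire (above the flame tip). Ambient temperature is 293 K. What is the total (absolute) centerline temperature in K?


Q^(2/3) = 210.25
z^(5/3) = 52.337
dT = 25 * 210.25 / 52.337 = 100.43 K
T = 293 + 100.43 = 393.43 K

393.43 K


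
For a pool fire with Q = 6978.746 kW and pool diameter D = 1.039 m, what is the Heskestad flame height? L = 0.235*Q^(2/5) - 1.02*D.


Q^(2/5) = 34.476
0.235 * Q^(2/5) = 8.1017
1.02 * D = 1.0598
L = 7.0420 m

7.0420 m


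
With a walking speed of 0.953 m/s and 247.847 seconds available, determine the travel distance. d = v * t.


d = 0.953 * 247.847 = 236.20 m

236.20 m


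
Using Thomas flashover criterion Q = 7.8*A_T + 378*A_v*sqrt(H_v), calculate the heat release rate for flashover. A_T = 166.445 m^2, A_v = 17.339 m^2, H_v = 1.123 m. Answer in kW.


7.8*A_T = 1298.271
sqrt(H_v) = 1.0597
378*A_v*sqrt(H_v) = 6945.5
Q = 1298.271 + 6945.5 = 8243.8 kW

8243.8 kW


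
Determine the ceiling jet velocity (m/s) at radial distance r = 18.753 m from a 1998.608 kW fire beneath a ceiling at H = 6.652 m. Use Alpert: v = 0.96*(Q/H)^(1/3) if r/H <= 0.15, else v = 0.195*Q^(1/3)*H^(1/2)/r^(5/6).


r/H = 18.753 / 6.652 = 2.8192
r/H > 0.15, so v = 0.195*Q^(1/3)*H^(1/2)/r^(5/6)
Q^(1/3) = 12.596
H^(1/2) = 2.5791
r^(5/6) = 11.505
v = 0.195 * 12.596 * 2.5791 / 11.505 = 0.55063 m/s

0.55063 m/s


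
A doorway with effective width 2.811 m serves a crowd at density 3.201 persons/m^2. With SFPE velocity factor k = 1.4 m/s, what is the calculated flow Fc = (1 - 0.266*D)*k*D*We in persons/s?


1 - 0.266*D = 1 - 0.266*3.201 = 0.14853
Fs = 0.14853 * 1.4 * 3.201 = 0.66564 persons/(s*m)
Fc = 0.66564 * 2.811 = 1.8711 persons/s

1.8711 persons/s


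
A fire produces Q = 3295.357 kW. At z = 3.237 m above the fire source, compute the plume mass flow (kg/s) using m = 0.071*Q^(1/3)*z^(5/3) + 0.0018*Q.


Q^(1/3) = 14.881
z^(5/3) = 7.0833
First term = 0.071 * 14.881 * 7.0833 = 7.4839
Second term = 0.0018 * 3295.357 = 5.9316
m = 13.416 kg/s

13.416 kg/s


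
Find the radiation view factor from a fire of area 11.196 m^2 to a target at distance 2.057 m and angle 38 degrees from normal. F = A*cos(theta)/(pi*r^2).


cos(38 deg) = 0.78801
pi*r^2 = 13.293
F = 11.196 * 0.78801 / 13.293 = 0.66371

0.66371


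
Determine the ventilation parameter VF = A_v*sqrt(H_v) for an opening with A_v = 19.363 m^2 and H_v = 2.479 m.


sqrt(H_v) = 1.5745
VF = 19.363 * 1.5745 = 30.487 m^(5/2)

30.487 m^(5/2)


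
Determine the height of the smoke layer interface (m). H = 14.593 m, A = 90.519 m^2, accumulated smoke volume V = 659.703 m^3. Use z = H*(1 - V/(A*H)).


V/(A*H) = 0.49942
1 - 0.49942 = 0.50058
z = 14.593 * 0.50058 = 7.3050 m

7.3050 m


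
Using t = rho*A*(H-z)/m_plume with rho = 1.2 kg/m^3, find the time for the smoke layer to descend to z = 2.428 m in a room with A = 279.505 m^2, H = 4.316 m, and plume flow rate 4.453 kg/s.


H - z = 1.888 m
t = 1.2 * 279.505 * 1.888 / 4.453 = 142.21 s

142.21 s


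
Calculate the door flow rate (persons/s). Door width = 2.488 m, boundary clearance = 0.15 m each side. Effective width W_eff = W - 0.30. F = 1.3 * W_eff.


W_eff = 2.488 - 0.30 = 2.188 m
F = 1.3 * 2.188 = 2.8444 persons/s

2.8444 persons/s


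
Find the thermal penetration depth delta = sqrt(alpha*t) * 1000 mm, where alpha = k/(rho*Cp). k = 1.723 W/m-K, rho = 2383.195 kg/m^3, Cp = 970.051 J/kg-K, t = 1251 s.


alpha = 1.723 / (2383.195 * 970.051) = 7.4530e-07 m^2/s
alpha * t = 0.00093237
delta = sqrt(0.00093237) * 1000 = 30.535 mm

30.535 mm


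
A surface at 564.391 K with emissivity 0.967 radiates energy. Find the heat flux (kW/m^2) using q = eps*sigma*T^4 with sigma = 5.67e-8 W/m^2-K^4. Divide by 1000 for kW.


T^4 = 1.0147e+11
q = 0.967 * 5.67e-8 * 1.0147e+11 / 1000 = 5.5633 kW/m^2

5.5633 kW/m^2


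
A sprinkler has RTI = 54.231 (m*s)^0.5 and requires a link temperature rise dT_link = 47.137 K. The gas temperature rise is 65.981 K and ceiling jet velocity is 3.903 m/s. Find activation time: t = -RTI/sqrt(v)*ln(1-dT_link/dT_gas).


dT_link/dT_gas = 0.71440
ln(1 - 0.71440) = -1.2532
t = -54.231 / sqrt(3.903) * -1.2532 = 34.400 s

34.400 s


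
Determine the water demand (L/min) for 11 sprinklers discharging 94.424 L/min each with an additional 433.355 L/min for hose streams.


Sprinkler demand = 11 * 94.424 = 1038.664 L/min
Total = 1038.664 + 433.355 = 1472.019 L/min

1472.019 L/min


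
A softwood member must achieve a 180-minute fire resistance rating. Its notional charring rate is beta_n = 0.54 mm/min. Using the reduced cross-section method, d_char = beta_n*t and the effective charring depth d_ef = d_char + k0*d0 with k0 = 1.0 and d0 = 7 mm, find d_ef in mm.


d_char = 0.54 * 180 = 97.2 mm
d_ef = 97.2 + 1.0*7 = 104.2 mm

104.2 mm


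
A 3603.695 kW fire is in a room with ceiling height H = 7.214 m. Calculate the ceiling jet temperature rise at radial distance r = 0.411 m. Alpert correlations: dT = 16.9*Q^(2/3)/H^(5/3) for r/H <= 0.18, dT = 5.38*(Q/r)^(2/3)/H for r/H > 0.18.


r/H = 0.411 / 7.214 = 0.056973
r/H <= 0.18, so dT = 16.9*Q^(2/3)/H^(5/3)
Q^(2/3) = 235.05
H^(5/3) = 26.934
dT = 16.9 * 235.05 / 26.934 = 147.49 K

147.49 K


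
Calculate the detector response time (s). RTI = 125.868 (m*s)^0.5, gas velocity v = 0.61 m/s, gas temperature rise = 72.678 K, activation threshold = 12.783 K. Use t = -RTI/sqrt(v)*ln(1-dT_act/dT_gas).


dT_act/dT_gas = 0.17589
ln(1 - 0.17589) = -0.19345
t = -125.868 / sqrt(0.61) * -0.19345 = 31.175 s

31.175 s


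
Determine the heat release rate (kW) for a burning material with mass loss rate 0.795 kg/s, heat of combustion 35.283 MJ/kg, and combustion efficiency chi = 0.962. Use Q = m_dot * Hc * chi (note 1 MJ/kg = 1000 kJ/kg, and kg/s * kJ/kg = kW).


Hc = 35.283 MJ/kg = 35.283 * 1000 kJ/kg = 35283 kJ/kg
Q = 0.795 kg/s * 35283 kJ/kg * 0.962 = 26984 kW

26984 kW


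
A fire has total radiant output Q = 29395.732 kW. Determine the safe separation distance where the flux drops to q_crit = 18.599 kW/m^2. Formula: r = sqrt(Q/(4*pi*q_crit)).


4*pi*q_crit = 233.72
Q/(4*pi*q_crit) = 125.77
r = sqrt(125.77) = 11.215 m

11.215 m


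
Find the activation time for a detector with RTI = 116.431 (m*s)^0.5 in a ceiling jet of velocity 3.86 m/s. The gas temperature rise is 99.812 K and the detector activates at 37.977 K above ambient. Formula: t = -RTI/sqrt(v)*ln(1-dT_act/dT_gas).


dT_act/dT_gas = 0.38049
ln(1 - 0.38049) = -0.47882
t = -116.431 / sqrt(3.86) * -0.47882 = 28.376 s

28.376 s


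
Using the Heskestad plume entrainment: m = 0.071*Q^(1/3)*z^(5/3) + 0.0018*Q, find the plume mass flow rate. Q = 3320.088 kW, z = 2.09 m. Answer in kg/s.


Q^(1/3) = 14.918
z^(5/3) = 3.4165
First term = 0.071 * 14.918 * 3.4165 = 3.6187
Second term = 0.0018 * 3320.088 = 5.9762
m = 9.5949 kg/s

9.5949 kg/s


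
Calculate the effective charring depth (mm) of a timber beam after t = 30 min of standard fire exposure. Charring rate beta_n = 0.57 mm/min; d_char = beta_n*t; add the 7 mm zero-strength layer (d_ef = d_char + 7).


d_char = 0.57 * 30 = 17.1 mm
d_ef = 17.1 + 1.0*7 = 24.1 mm

24.1 mm


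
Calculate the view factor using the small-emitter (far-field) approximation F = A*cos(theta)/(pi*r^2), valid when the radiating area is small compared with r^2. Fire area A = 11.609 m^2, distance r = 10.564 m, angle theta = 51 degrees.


cos(51 deg) = 0.62932
pi*r^2 = 350.60
F = 11.609 * 0.62932 / 350.60 = 0.020838

0.020838


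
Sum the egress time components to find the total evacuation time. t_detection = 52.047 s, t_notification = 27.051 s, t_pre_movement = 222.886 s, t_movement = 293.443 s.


Total = 52.047 + 27.051 + 222.886 + 293.443 = 595.427 s

595.427 s


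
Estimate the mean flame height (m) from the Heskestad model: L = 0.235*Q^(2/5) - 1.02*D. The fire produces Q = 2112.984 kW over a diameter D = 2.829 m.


Q^(2/5) = 21.378
0.235 * Q^(2/5) = 5.0237
1.02 * D = 2.8856
L = 2.1382 m

2.1382 m


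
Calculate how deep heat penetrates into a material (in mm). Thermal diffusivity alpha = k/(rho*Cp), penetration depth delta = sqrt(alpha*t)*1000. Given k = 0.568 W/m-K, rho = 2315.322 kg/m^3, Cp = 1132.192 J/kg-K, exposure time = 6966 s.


alpha = 0.568 / (2315.322 * 1132.192) = 2.1668e-07 m^2/s
alpha * t = 0.0015094
delta = sqrt(0.0015094) * 1000 = 38.851 mm

38.851 mm


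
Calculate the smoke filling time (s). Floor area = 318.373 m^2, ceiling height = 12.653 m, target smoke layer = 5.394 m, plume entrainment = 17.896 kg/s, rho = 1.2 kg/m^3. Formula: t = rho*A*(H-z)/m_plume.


H - z = 7.259 m
t = 1.2 * 318.373 * 7.259 / 17.896 = 154.97 s

154.97 s


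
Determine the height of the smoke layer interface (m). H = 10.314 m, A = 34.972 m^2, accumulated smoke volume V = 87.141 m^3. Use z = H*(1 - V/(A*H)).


V/(A*H) = 0.24159
1 - 0.24159 = 0.75841
z = 10.314 * 0.75841 = 7.8223 m

7.8223 m


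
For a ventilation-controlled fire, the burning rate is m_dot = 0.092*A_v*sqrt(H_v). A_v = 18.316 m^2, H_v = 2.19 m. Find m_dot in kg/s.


sqrt(H_v) = 1.4799
m_dot = 0.092 * 18.316 * 1.4799 = 2.4937 kg/s

2.4937 kg/s


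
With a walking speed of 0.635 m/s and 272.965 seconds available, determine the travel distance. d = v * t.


d = 0.635 * 272.965 = 173.33 m

173.33 m


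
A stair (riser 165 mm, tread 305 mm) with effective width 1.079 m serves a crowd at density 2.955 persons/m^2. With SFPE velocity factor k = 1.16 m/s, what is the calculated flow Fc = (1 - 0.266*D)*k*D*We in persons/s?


1 - 0.266*D = 1 - 0.266*2.955 = 0.21397
Fs = 0.21397 * 1.16 * 2.955 = 0.73345 persons/(s*m)
Fc = 0.73345 * 1.079 = 0.79139 persons/s

0.79139 persons/s


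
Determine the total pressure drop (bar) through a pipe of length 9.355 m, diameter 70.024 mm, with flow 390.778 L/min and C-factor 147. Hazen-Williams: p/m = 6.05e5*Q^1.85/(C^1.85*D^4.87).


Q^1.85 = 62384
C^1.85 = 10222
D^4.87 = 9.6906e+08
p/m = 0.0038101 bar/m
p_total = 0.0038101 * 9.355 = 0.035643 bar

0.035643 bar


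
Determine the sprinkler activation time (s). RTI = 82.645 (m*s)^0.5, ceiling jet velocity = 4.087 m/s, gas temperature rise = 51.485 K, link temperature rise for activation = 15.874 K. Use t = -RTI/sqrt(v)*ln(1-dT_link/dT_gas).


dT_link/dT_gas = 0.30832
ln(1 - 0.30832) = -0.36864
t = -82.645 / sqrt(4.087) * -0.36864 = 15.070 s

15.070 s


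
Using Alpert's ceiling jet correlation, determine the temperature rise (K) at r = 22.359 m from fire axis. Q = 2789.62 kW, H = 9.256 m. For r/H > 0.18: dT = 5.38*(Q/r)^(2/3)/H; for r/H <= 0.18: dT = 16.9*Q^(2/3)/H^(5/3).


r/H = 22.359 / 9.256 = 2.4156
r/H > 0.18, so dT = 5.38*(Q/r)^(2/3)/H
Q/r = 124.76
(Q/r)^(2/3) = 24.969
dT = 5.38 * 24.969 / 9.256 = 14.513 K

14.513 K


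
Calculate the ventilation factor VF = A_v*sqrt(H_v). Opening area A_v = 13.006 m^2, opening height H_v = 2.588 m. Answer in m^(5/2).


sqrt(H_v) = 1.6087
VF = 13.006 * 1.6087 = 20.923 m^(5/2)

20.923 m^(5/2)


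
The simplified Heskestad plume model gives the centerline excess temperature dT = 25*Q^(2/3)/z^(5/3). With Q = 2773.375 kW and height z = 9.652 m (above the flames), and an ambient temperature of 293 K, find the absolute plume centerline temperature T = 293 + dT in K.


Q^(2/3) = 197.40
z^(5/3) = 43.755
dT = 25 * 197.40 / 43.755 = 112.78 K
T = 293 + 112.78 = 405.78 K

405.78 K


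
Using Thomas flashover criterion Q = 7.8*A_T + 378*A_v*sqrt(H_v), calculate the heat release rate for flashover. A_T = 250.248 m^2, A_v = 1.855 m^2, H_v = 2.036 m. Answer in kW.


7.8*A_T = 1951.9
sqrt(H_v) = 1.4269
378*A_v*sqrt(H_v) = 1000.5
Q = 1951.9 + 1000.5 = 2952.5 kW

2952.5 kW


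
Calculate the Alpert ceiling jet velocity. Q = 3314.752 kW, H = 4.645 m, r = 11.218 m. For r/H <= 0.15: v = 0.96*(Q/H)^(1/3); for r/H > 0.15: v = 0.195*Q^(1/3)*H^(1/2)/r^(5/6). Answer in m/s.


r/H = 11.218 / 4.645 = 2.4151
r/H > 0.15, so v = 0.195*Q^(1/3)*H^(1/2)/r^(5/6)
Q^(1/3) = 14.910
H^(1/2) = 2.1552
r^(5/6) = 7.4977
v = 0.195 * 14.910 * 2.1552 / 7.4977 = 0.83576 m/s

0.83576 m/s


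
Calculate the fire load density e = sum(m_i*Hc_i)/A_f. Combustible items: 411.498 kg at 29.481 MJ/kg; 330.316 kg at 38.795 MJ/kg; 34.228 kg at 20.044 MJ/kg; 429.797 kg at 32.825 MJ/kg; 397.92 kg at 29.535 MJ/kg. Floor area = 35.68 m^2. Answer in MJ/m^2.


Total energy = 411.498*29.481 + 330.316*38.795 + 34.228*20.044 + 429.797*32.825 + 397.92*29.535
= 12131.37 + 12814.61 + 686.0660 + 14108.09 + 11752.57
= 51492.70 MJ
e = 51492.70 / 35.68 = 1443.2 MJ/m^2

1443.2 MJ/m^2


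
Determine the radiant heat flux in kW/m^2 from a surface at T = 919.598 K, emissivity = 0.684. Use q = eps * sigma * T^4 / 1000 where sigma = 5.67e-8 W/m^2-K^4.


T^4 = 7.1514e+11
q = 0.684 * 5.67e-8 * 7.1514e+11 / 1000 = 27.735 kW/m^2

27.735 kW/m^2


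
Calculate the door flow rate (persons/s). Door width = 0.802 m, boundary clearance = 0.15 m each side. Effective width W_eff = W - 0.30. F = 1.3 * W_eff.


W_eff = 0.802 - 0.30 = 0.502 m
F = 1.3 * 0.502 = 0.65260 persons/s

0.65260 persons/s


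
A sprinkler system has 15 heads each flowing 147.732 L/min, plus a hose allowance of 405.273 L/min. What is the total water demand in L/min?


Sprinkler demand = 15 * 147.732 = 2215.98 L/min
Total = 2215.98 + 405.273 = 2621.253 L/min

2621.253 L/min


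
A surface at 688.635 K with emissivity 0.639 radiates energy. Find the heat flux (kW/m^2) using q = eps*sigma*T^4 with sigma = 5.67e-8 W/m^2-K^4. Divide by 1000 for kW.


T^4 = 2.2488e+11
q = 0.639 * 5.67e-8 * 2.2488e+11 / 1000 = 8.1478 kW/m^2

8.1478 kW/m^2


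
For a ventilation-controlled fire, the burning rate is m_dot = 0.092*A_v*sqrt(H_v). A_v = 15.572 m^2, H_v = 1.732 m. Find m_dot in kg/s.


sqrt(H_v) = 1.3161
m_dot = 0.092 * 15.572 * 1.3161 = 1.8854 kg/s

1.8854 kg/s


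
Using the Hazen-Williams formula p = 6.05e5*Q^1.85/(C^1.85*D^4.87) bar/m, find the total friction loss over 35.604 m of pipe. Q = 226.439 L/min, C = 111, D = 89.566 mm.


Q^1.85 = 22733
C^1.85 = 6079.2
D^4.87 = 3.2132e+09
p/m = 0.00070409 bar/m
p_total = 0.00070409 * 35.604 = 0.025069 bar

0.025069 bar


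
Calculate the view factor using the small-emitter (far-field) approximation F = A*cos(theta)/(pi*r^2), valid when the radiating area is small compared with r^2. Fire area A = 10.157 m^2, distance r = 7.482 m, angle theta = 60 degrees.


cos(60 deg) = 0.5
pi*r^2 = 175.87
F = 10.157 * 0.5 / 175.87 = 0.028877

0.028877


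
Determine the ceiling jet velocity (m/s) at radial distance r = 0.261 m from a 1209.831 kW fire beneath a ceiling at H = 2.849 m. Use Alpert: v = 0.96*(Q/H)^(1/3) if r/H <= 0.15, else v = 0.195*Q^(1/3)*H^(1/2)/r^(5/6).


r/H = 0.261 / 2.849 = 0.091611
r/H <= 0.15, so v = 0.96*(Q/H)^(1/3)
Q/H = 424.65
(Q/H)^(1/3) = 7.5164
v = 0.96 * 7.5164 = 7.2158 m/s

7.2158 m/s


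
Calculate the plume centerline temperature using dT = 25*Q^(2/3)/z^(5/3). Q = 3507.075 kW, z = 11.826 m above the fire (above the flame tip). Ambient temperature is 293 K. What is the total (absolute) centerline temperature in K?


Q^(2/3) = 230.83
z^(5/3) = 61.385
dT = 25 * 230.83 / 61.385 = 94.010 K
T = 293 + 94.010 = 387.01 K

387.01 K


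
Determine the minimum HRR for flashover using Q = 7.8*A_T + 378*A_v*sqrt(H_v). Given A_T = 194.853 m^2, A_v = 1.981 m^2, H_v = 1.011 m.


7.8*A_T = 1519.9
sqrt(H_v) = 1.0055
378*A_v*sqrt(H_v) = 752.93
Q = 1519.9 + 752.93 = 2272.8 kW

2272.8 kW


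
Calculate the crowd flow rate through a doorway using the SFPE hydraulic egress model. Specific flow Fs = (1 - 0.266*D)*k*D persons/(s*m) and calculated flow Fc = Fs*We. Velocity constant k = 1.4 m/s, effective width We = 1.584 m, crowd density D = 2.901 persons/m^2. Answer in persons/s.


1 - 0.266*D = 1 - 0.266*2.901 = 0.22833
Fs = 0.22833 * 1.4 * 2.901 = 0.92736 persons/(s*m)
Fc = 0.92736 * 1.584 = 1.4689 persons/s

1.4689 persons/s


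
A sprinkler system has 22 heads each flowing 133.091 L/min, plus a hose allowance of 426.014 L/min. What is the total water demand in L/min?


Sprinkler demand = 22 * 133.091 = 2928.002 L/min
Total = 2928.002 + 426.014 = 3354.016 L/min

3354.016 L/min


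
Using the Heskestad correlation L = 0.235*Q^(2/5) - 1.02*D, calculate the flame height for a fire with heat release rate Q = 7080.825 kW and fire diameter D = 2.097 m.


Q^(2/5) = 34.676
0.235 * Q^(2/5) = 8.1489
1.02 * D = 2.1389
L = 6.0100 m

6.0100 m


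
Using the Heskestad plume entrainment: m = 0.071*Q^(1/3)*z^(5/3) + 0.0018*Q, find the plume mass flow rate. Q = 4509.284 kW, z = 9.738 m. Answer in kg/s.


Q^(1/3) = 16.521
z^(5/3) = 44.407
First term = 0.071 * 16.521 * 44.407 = 52.089
Second term = 0.0018 * 4509.284 = 8.1167
m = 60.205 kg/s

60.205 kg/s


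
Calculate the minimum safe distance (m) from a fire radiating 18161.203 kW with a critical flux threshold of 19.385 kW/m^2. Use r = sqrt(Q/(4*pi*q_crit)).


4*pi*q_crit = 243.60
Q/(4*pi*q_crit) = 74.554
r = sqrt(74.554) = 8.6344 m

8.6344 m


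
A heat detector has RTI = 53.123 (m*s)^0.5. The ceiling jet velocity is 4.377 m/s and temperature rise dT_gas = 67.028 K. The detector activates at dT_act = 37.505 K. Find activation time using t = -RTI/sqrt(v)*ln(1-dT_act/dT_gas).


dT_act/dT_gas = 0.55954
ln(1 - 0.55954) = -0.81994
t = -53.123 / sqrt(4.377) * -0.81994 = 20.820 s

20.820 s


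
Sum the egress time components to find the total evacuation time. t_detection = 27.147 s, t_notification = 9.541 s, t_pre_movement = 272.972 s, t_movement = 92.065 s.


Total = 27.147 + 9.541 + 272.972 + 92.065 = 401.725 s

401.725 s


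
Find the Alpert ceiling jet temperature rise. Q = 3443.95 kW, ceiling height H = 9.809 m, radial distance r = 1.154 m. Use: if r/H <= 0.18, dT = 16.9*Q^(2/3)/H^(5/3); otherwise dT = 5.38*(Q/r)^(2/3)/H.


r/H = 1.154 / 9.809 = 0.11765
r/H <= 0.18, so dT = 16.9*Q^(2/3)/H^(5/3)
Q^(2/3) = 228.05
H^(5/3) = 44.948
dT = 16.9 * 228.05 / 44.948 = 85.747 K

85.747 K


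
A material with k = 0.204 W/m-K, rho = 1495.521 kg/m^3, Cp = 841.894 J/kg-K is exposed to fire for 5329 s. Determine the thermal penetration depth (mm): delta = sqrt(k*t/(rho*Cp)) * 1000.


alpha = 0.204 / (1495.521 * 841.894) = 1.6202e-07 m^2/s
alpha * t = 0.00086343
delta = sqrt(0.00086343) * 1000 = 29.384 mm

29.384 mm


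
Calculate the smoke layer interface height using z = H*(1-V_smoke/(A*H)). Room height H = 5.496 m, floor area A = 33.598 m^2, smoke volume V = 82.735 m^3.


V/(A*H) = 0.44805
1 - 0.44805 = 0.55195
z = 5.496 * 0.55195 = 3.0335 m

3.0335 m


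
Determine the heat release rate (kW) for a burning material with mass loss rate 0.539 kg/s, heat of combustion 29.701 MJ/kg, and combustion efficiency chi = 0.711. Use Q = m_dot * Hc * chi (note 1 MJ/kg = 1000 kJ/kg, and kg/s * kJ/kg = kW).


Hc = 29.701 MJ/kg = 29.701 * 1000 kJ/kg = 29701 kJ/kg
Q = 0.539 kg/s * 29701 kJ/kg * 0.711 = 11382 kW

11382 kW


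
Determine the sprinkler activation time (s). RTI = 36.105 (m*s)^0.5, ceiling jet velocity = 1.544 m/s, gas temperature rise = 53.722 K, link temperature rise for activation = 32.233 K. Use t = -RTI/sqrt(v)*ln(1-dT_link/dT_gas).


dT_link/dT_gas = 0.60000
ln(1 - 0.60000) = -0.91628
t = -36.105 / sqrt(1.544) * -0.91628 = 26.624 s

26.624 s


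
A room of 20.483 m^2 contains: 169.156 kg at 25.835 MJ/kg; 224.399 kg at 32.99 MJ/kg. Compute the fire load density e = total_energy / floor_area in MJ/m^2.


Total energy = 169.156*25.835 + 224.399*32.99
= 4370.145 + 7402.923
= 11773.07 MJ
e = 11773.07 / 20.483 = 574.77 MJ/m^2

574.77 MJ/m^2


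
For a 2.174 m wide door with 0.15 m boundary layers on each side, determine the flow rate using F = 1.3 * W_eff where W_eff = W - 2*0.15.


W_eff = 2.174 - 0.30 = 1.874 m
F = 1.3 * 1.874 = 2.4362 persons/s

2.4362 persons/s


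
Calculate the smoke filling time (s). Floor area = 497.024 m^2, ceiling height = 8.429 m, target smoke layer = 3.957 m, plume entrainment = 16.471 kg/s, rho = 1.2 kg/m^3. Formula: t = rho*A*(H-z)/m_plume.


H - z = 4.472 m
t = 1.2 * 497.024 * 4.472 / 16.471 = 161.93 s

161.93 s


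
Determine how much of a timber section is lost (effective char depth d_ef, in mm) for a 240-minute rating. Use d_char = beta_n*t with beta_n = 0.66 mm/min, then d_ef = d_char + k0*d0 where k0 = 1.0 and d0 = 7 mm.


d_char = 0.66 * 240 = 158.4 mm
d_ef = 158.4 + 1.0*7 = 165.4 mm

165.4 mm


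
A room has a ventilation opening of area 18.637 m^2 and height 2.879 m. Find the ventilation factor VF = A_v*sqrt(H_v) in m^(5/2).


sqrt(H_v) = 1.6968
VF = 18.637 * 1.6968 = 31.623 m^(5/2)

31.623 m^(5/2)


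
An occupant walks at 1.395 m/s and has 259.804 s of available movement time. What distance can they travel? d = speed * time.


d = 1.395 * 259.804 = 362.43 m

362.43 m


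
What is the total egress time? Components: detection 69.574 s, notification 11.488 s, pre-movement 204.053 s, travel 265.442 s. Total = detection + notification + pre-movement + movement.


Total = 69.574 + 11.488 + 204.053 + 265.442 = 550.557 s

550.557 s


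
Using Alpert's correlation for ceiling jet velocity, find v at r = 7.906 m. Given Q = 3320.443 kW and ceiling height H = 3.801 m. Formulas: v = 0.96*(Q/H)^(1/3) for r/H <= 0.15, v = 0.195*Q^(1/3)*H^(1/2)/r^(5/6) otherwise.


r/H = 7.906 / 3.801 = 2.0800
r/H > 0.15, so v = 0.195*Q^(1/3)*H^(1/2)/r^(5/6)
Q^(1/3) = 14.919
H^(1/2) = 1.9496
r^(5/6) = 5.6014
v = 0.195 * 14.919 * 1.9496 / 5.6014 = 1.0126 m/s

1.0126 m/s


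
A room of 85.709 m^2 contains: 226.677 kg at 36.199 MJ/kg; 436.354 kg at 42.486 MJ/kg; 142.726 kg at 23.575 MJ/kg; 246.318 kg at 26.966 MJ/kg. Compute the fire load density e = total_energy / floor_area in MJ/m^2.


Total energy = 226.677*36.199 + 436.354*42.486 + 142.726*23.575 + 246.318*26.966
= 8205.481 + 18538.94 + 3364.765 + 6642.211
= 36751.39 MJ
e = 36751.39 / 85.709 = 428.79 MJ/m^2

428.79 MJ/m^2


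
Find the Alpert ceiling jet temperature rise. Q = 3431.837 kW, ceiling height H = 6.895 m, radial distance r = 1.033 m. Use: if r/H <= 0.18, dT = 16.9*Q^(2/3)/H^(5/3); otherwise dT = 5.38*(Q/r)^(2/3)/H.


r/H = 1.033 / 6.895 = 0.14982
r/H <= 0.18, so dT = 16.9*Q^(2/3)/H^(5/3)
Q^(2/3) = 227.52
H^(5/3) = 24.978
dT = 16.9 * 227.52 / 24.978 = 153.94 K

153.94 K


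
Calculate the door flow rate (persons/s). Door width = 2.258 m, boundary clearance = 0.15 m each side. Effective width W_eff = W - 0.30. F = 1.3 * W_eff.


W_eff = 2.258 - 0.30 = 1.958 m
F = 1.3 * 1.958 = 2.5454 persons/s

2.5454 persons/s


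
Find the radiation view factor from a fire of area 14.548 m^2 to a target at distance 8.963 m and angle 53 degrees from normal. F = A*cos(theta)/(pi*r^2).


cos(53 deg) = 0.60182
pi*r^2 = 252.38
F = 14.548 * 0.60182 / 252.38 = 0.034690

0.034690


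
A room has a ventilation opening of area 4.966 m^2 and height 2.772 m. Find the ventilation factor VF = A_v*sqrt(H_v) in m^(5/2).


sqrt(H_v) = 1.6649
VF = 4.966 * 1.6649 = 8.2681 m^(5/2)

8.2681 m^(5/2)


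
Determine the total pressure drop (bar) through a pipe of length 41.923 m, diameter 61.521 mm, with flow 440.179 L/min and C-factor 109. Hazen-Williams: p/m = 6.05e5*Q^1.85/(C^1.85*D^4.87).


Q^1.85 = 77752
C^1.85 = 5878.1
D^4.87 = 5.1587e+08
p/m = 0.015513 bar/m
p_total = 0.015513 * 41.923 = 0.65034 bar

0.65034 bar


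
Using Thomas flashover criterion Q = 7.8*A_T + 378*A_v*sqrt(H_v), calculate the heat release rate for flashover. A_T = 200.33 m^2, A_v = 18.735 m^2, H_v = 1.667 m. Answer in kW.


7.8*A_T = 1562.574
sqrt(H_v) = 1.2911
378*A_v*sqrt(H_v) = 9143.5
Q = 1562.574 + 9143.5 = 10706 kW

10706 kW


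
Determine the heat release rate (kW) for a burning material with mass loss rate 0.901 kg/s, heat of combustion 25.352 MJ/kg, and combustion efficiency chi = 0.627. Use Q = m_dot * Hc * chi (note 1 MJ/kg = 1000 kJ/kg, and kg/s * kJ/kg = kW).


Hc = 25.352 MJ/kg = 25.352 * 1000 kJ/kg = 25352 kJ/kg
Q = 0.901 kg/s * 25352 kJ/kg * 0.627 = 14322 kW

14322 kW


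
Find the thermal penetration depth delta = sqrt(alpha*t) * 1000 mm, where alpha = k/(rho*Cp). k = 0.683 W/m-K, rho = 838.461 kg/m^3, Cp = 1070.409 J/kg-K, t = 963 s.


alpha = 0.683 / (838.461 * 1070.409) = 7.6101e-07 m^2/s
alpha * t = 0.00073285
delta = sqrt(0.00073285) * 1000 = 27.071 mm

27.071 mm


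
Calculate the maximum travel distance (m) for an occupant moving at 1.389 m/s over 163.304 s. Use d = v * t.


d = 1.389 * 163.304 = 226.83 m

226.83 m


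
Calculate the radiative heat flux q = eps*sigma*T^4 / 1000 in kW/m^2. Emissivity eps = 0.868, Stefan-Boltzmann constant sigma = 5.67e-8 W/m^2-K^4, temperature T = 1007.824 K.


T^4 = 1.0317e+12
q = 0.868 * 5.67e-8 * 1.0317e+12 / 1000 = 50.774 kW/m^2

50.774 kW/m^2


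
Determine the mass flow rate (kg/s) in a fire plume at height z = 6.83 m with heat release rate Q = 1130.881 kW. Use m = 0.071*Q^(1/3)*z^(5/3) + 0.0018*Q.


Q^(1/3) = 10.419
z^(5/3) = 24.587
First term = 0.071 * 10.419 * 24.587 = 18.187
Second term = 0.0018 * 1130.881 = 2.0356
m = 20.223 kg/s

20.223 kg/s


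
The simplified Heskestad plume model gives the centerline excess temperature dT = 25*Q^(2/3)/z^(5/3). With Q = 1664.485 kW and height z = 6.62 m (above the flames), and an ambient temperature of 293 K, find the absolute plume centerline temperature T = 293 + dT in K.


Q^(2/3) = 140.45
z^(5/3) = 23.340
dT = 25 * 140.45 / 23.340 = 150.44 K
T = 293 + 150.44 = 443.44 K

443.44 K


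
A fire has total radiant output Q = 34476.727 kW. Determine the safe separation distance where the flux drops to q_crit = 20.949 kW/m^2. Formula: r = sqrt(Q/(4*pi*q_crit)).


4*pi*q_crit = 263.25
Q/(4*pi*q_crit) = 130.96
r = sqrt(130.96) = 11.444 m

11.444 m


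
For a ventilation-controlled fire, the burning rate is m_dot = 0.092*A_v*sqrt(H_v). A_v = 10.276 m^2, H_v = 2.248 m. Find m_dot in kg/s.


sqrt(H_v) = 1.4993
m_dot = 0.092 * 10.276 * 1.4993 = 1.4175 kg/s

1.4175 kg/s


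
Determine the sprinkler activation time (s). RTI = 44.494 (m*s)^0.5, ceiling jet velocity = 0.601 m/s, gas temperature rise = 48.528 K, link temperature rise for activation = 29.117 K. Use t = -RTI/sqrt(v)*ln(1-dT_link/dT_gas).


dT_link/dT_gas = 0.60000
ln(1 - 0.60000) = -0.91630
t = -44.494 / sqrt(0.601) * -0.91630 = 52.590 s

52.590 s


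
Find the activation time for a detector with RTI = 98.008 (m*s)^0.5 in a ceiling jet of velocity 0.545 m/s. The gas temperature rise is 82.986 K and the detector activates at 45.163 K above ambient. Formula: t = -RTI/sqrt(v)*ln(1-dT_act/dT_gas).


dT_act/dT_gas = 0.54422
ln(1 - 0.54422) = -0.78575
t = -98.008 / sqrt(0.545) * -0.78575 = 104.32 s

104.32 s


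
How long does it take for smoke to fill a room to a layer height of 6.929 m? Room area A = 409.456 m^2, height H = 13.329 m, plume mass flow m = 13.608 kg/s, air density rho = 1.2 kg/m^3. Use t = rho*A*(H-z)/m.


H - z = 6.4 m
t = 1.2 * 409.456 * 6.4 / 13.608 = 231.09 s

231.09 s


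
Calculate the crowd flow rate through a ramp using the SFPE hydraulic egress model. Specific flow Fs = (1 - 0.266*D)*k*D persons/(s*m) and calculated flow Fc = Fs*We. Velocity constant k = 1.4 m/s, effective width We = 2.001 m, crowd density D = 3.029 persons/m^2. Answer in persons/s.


1 - 0.266*D = 1 - 0.266*3.029 = 0.19429
Fs = 0.19429 * 1.4 * 3.029 = 0.82389 persons/(s*m)
Fc = 0.82389 * 2.001 = 1.6486 persons/s

1.6486 persons/s


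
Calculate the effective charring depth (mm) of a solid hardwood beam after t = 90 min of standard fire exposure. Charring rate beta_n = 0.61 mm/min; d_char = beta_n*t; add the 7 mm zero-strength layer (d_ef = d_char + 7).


d_char = 0.61 * 90 = 54.9 mm
d_ef = 54.9 + 1.0*7 = 61.9 mm

61.9 mm


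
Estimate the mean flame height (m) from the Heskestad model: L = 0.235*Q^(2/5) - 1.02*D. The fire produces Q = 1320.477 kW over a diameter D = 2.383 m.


Q^(2/5) = 17.713
0.235 * Q^(2/5) = 4.1626
1.02 * D = 2.4307
L = 1.7319 m

1.7319 m


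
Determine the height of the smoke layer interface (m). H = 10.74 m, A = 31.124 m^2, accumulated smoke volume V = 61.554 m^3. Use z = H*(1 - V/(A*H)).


V/(A*H) = 0.18414
1 - 0.18414 = 0.81586
z = 10.74 * 0.81586 = 8.7623 m

8.7623 m


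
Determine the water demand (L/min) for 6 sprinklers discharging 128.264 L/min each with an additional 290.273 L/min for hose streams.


Sprinkler demand = 6 * 128.264 = 769.584 L/min
Total = 769.584 + 290.273 = 1059.857 L/min

1059.857 L/min


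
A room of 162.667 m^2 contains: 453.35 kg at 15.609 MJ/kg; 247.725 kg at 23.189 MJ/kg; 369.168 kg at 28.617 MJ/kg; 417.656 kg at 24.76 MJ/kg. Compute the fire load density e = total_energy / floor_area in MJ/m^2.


Total energy = 453.35*15.609 + 247.725*23.189 + 369.168*28.617 + 417.656*24.76
= 7076.340 + 5744.495 + 10564.48 + 10341.16
= 33726.48 MJ
e = 33726.48 / 162.667 = 207.33 MJ/m^2

207.33 MJ/m^2


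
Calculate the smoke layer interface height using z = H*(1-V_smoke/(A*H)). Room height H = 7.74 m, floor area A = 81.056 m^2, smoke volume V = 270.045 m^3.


V/(A*H) = 0.43044
1 - 0.43044 = 0.56956
z = 7.74 * 0.56956 = 4.4084 m

4.4084 m


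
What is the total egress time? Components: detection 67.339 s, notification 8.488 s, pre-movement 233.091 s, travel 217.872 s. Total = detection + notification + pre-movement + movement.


Total = 67.339 + 8.488 + 233.091 + 217.872 = 526.79 s

526.79 s


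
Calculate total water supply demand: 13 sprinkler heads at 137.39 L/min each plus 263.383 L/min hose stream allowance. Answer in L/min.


Sprinkler demand = 13 * 137.39 = 1786.07 L/min
Total = 1786.07 + 263.383 = 2049.453 L/min

2049.453 L/min


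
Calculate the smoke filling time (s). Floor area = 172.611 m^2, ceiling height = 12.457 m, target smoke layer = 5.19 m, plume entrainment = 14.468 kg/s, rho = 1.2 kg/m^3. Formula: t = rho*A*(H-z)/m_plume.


H - z = 7.267 m
t = 1.2 * 172.611 * 7.267 / 14.468 = 104.04 s

104.04 s


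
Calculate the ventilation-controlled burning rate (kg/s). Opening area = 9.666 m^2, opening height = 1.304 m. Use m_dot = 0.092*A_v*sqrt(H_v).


sqrt(H_v) = 1.1419
m_dot = 0.092 * 9.666 * 1.1419 = 1.0155 kg/s

1.0155 kg/s


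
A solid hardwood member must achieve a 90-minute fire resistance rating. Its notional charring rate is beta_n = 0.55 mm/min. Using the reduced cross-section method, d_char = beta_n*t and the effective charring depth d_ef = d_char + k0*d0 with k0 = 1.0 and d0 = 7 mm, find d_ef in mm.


d_char = 0.55 * 90 = 49.5 mm
d_ef = 49.5 + 1.0*7 = 56.5 mm

56.5 mm


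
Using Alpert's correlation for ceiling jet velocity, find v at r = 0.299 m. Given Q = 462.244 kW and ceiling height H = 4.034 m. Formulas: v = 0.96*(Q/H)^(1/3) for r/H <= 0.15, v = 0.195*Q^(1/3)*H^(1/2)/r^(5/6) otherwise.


r/H = 0.299 / 4.034 = 0.074120
r/H <= 0.15, so v = 0.96*(Q/H)^(1/3)
Q/H = 114.59
(Q/H)^(1/3) = 4.8571
v = 0.96 * 4.8571 = 4.6628 m/s

4.6628 m/s


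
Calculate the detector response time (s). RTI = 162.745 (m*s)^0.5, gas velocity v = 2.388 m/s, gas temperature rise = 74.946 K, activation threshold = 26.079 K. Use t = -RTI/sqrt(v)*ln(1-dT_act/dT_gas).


dT_act/dT_gas = 0.34797
ln(1 - 0.34797) = -0.42767
t = -162.745 / sqrt(2.388) * -0.42767 = 45.040 s

45.040 s


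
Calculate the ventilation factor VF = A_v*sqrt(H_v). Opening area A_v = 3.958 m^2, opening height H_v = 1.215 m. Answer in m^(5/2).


sqrt(H_v) = 1.1023
VF = 3.958 * 1.1023 = 4.3628 m^(5/2)

4.3628 m^(5/2)


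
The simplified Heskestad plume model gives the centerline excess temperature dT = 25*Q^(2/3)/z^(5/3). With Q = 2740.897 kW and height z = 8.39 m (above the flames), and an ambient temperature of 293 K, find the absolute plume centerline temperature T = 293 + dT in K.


Q^(2/3) = 195.85
z^(5/3) = 34.642
dT = 25 * 195.85 / 34.642 = 141.34 K
T = 293 + 141.34 = 434.34 K

434.34 K


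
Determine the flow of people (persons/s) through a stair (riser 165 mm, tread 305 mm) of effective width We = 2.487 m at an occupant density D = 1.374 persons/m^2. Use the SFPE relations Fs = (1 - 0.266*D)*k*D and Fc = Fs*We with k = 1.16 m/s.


1 - 0.266*D = 1 - 0.266*1.374 = 0.63452
Fs = 0.63452 * 1.16 * 1.374 = 1.0113 persons/(s*m)
Fc = 1.0113 * 2.487 = 2.5151 persons/s

2.5151 persons/s


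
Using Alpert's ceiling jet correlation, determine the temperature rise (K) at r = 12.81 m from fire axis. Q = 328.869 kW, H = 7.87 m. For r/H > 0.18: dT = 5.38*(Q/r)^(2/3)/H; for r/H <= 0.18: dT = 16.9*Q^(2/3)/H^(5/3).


r/H = 12.81 / 7.87 = 1.6277
r/H > 0.18, so dT = 5.38*(Q/r)^(2/3)/H
Q/r = 25.673
(Q/r)^(2/3) = 8.7026
dT = 5.38 * 8.7026 / 7.87 = 5.9492 K

5.9492 K
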